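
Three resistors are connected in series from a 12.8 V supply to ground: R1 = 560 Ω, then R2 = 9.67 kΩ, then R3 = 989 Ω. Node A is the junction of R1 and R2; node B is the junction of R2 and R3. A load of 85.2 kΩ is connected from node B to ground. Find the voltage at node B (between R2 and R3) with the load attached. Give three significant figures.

V ≈ 1.12 V

At node B, R3 is in parallel with the load: R3‖R_L = 977.7 Ω.
Below node A the resistance is R2 + (R3‖R_L) = 10650 Ω, so V_A = 12.8 × 10650/11210 = 12.16 V.
Then V_B = V_A × (R3‖R_L)/(R2 + R3‖R_L) = 12.16 × 977.7/10650 = 1.12 V.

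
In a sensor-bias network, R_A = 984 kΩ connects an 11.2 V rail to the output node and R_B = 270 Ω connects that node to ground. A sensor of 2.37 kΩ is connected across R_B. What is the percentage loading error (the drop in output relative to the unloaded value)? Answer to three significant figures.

10.2 %

Unloaded V = 11.2 × 270/984300 = 0.0030723 V.
Loaded: R_B‖R_L = 242.4 Ω, giving V = 11.2 × 242.4/984200 = 0.0027582 V.
Drop = (0.0030723 − 0.0027582) / 0.0030723 = 10.2 %.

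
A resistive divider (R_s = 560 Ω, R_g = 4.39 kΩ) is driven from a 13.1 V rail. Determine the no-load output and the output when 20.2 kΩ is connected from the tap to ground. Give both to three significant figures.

Open-circuit: V = 13.1 × 4390/(560 + 4390) = 11.6 V.
With the load, R_g becomes R_g‖R_L = 3606 Ω, so V = 13.1 × 3606/4166 = 11.3 V.

Unloaded: 11.6 V; loaded: 11.3 V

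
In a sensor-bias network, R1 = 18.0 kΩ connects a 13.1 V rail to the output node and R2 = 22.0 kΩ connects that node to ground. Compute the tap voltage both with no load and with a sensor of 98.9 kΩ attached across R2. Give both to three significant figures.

Open-circuit: V = 13.1 × 22.0/(18.0 + 22.0) = 7.21 V.
With the load, R2 becomes R2‖R_L = 18.00 kΩ, so V = 13.1 × 18.00/36.00 = 6.55 V.

Unloaded: 7.21 V; loaded: 6.55 V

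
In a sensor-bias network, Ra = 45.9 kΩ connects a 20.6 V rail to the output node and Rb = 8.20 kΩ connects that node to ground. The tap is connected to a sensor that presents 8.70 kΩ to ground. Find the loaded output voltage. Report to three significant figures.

The load sits in parallel with Rb: Rb‖R_L = (8.20 × 8.70) / (8.20 + 8.70) = 4.221 kΩ.
V_out = 20.6 × 4.221 / (45.9 + 4.221) = 20.6 × 4.221/50.12 = 1.73 V.

V_out ≈ 1.73 V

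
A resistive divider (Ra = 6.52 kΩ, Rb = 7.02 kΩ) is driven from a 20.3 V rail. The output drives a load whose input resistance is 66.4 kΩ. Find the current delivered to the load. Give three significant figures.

Rb‖R_L = 6.349 kΩ; V_out = 20.3 × 6.349/12.87 = 10.01 V.
I_L = V_out / R_L = 10.01 / 66.4 kΩ = 0.151 mA.

I_L ≈ 0.151 mA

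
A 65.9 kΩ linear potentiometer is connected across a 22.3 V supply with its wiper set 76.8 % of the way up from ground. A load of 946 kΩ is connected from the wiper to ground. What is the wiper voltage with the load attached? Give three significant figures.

The wiper splits the pot into (1−α)R = 15.29 kΩ above and αR = 50.61 kΩ below.
Lower section ‖ load = 48.04 kΩ.
V_wiper = 22.3 × 48.04/(15.29 + 48.04) = 16.9 V.

V ≈ 16.9 V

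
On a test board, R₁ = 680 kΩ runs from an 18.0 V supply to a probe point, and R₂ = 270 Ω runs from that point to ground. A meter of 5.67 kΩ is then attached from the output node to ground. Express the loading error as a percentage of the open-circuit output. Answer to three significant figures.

The divider's output (Thévenin) resistance is R₁‖R₂ = 269.9 Ω.
Fractional drop under load = R_th/(R_th + R_L) = 269.9 / (269.9 + 5670) = 0.04544.
So the output falls by 4.54 %.

4.54 %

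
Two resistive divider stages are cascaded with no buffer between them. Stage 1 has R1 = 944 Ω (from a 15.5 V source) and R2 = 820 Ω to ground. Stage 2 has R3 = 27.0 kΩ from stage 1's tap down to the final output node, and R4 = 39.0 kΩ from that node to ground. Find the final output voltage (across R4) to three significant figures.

Stage 2 presents R3+R4 = 66000 Ω as a load on stage 1's tap.
Stage 1's lower leg becomes R2‖(R3+R4) = 809.9 Ω, so V_mid = 15.5 × 809.9/1754 = 7.158 V.
Stage 2 is itself unloaded: V_out = V_mid × R4/(R3+R4) = 7.158 × 39000/66000 = 4.23 V.

V_out ≈ 4.23 V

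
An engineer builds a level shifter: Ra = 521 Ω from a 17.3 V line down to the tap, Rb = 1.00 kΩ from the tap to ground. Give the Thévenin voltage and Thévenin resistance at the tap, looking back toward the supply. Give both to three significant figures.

V_th is the open-circuit tap voltage: 17.3 × 1000/(521 + 1000) = 11.4 V.
With the supply zeroed, Ra and Rb appear in parallel from the tap: R_th = Ra‖Rb = (521 × 1000)/1521 = 343 Ω.

V_th = 11.4 V, R_th = 343 Ω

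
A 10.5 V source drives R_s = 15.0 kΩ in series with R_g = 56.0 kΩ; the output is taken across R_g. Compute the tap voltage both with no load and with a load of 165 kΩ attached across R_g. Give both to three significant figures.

Unloaded: 8.28 V; loaded: 7.73 V

Open-circuit: V = 10.5 × 56.0/(15.0 + 56.0) = 8.28 V.
With the load, R_g becomes R_g‖R_L = 41.81 kΩ, so V = 10.5 × 41.81/56.81 = 7.73 V.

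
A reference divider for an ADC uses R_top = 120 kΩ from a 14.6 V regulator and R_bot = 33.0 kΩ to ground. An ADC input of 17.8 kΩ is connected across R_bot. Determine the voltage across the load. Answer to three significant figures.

V_out ≈ 1.28 V

The load sits in parallel with R_bot: R_bot‖R_L = (33.0 × 17.8) / (33.0 + 17.8) = 11.56 kΩ.
V_out = 14.6 × 11.56 / (120 + 11.56) = 14.6 × 11.56/131.6 = 1.28 V.
(Unloaded it would have been 3.15 V.)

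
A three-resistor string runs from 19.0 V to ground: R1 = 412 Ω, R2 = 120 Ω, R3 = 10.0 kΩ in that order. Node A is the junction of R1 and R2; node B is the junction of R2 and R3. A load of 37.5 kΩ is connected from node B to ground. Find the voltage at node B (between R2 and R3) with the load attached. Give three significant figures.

V ≈ 17.8 V

At node B, R3 is in parallel with the load: R3‖R_L = 7895 Ω.
Below node A the resistance is R2 + (R3‖R_L) = 8015 Ω, so V_A = 19.0 × 8015/8427 = 18.07 V.
Then V_B = V_A × (R3‖R_L)/(R2 + R3‖R_L) = 18.07 × 7895/8015 = 17.8 V.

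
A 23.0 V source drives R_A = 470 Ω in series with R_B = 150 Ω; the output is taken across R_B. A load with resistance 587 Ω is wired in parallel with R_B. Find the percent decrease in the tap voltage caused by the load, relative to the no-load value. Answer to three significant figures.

The divider's output (Thévenin) resistance is R_A‖R_B = 113.7 Ω.
Fractional drop under load = R_th/(R_th + R_L) = 113.7 / (113.7 + 587) = 0.1623.
So the output falls by 16.2 %.

16.2 %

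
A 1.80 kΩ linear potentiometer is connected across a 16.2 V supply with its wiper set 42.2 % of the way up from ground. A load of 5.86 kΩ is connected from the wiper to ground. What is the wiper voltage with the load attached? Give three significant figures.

V ≈ 6.36 V

The wiper splits the pot into (1−α)R = 1040 Ω above and αR = 759.6 Ω below.
Lower section ‖ load = 672.4 Ω.
V_wiper = 16.2 × 672.4/(1040 + 672.4) = 6.36 V.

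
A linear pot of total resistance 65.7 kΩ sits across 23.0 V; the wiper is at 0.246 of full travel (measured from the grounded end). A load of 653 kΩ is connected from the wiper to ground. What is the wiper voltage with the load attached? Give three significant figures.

The wiper splits the pot into (1−α)R = 49.54 kΩ above and αR = 16.16 kΩ below.
Lower section ‖ load = 15.77 kΩ.
V_wiper = 23.0 × 15.77/(49.54 + 15.77) = 5.55 V.

V ≈ 5.55 V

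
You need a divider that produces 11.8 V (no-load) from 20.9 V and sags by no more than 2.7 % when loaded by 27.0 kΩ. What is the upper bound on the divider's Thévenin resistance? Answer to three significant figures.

R_th ≤ 749 Ω

Loading drop = R_th/(R_th + R_L) ≤ 0.0270, so R_th ≤ R_L · ε/(1−ε) = 27.0 kΩ × 0.0270/0.9730 = 749 Ω.
(Any R1, R2 with R2/(R1+R2) = 0.565 and R1‖R2 ≤ 749 Ω will meet the spec.)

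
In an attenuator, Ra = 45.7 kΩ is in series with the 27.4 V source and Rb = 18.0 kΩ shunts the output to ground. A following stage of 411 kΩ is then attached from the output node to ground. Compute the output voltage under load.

The load sits in parallel with Rb: Rb‖R_L = (18.0 × 411) / (18.0 + 411) = 17.24 kΩ.
V_out = 27.4 × 17.24 / (45.7 + 17.24) = 27.4 × 17.24/62.94 = 7.51 V.
(Unloaded it would have been 7.74 V.)

V_out ≈ 7.51 V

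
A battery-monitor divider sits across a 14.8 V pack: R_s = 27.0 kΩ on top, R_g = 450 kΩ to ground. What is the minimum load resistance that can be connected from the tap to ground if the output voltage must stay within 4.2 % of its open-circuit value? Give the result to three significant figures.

R_L(min) ≈ 581 kΩ

Output resistance R_th = R_s‖R_g = (27.0 × 450)/477.0 = 25.47 kΩ.
The fractional drop is R_th/(R_th + R_L); requiring this ≤ 0.0420 gives R_L ≥ R_th(1/0.0420 − 1) = 25.47 × 22.81 = 581 kΩ.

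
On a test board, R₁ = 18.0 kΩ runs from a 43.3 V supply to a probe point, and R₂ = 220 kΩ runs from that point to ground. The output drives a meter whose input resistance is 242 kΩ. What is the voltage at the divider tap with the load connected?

V_out ≈ 37.5 V

The load sits in parallel with R₂: R₂‖R_L = (220 × 242) / (220 + 242) = 115.2 kΩ.
V_out = 43.3 × 115.2 / (18.0 + 115.2) = 43.3 × 115.2/133.2 = 37.5 V.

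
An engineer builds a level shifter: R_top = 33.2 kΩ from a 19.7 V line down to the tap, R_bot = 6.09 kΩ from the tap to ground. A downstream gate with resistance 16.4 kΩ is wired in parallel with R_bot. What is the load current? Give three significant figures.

I_L ≈ 0.142 mA

R_bot‖R_L = 4.441 kΩ; V_out = 19.7 × 4.441/37.64 = 2.324 V.
I_L = V_out / R_L = 2.324 / 16.4 kΩ = 0.142 mA.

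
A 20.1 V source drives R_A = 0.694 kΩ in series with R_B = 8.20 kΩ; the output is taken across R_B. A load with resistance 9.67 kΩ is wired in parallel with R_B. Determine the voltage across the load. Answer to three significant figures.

The load sits in parallel with R_B: R_B‖R_L = (8200 × 9670) / (8200 + 9670) = 4437 Ω.
V_out = 20.1 × 4437 / (694 + 4437) = 20.1 × 4437/5131 = 17.4 V.
(Unloaded it would have been 18.5 V.)

V_out ≈ 17.4 V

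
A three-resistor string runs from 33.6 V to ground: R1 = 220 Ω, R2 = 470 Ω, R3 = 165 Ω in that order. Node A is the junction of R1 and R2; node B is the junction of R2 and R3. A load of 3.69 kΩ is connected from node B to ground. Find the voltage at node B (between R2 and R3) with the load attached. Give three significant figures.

V ≈ 6.26 V

At node B, R3 is in parallel with the load: R3‖R_L = 157.9 Ω.
Below node A the resistance is R2 + (R3‖R_L) = 627.9 Ω, so V_A = 33.6 × 627.9/847.9 = 24.88 V.
Then V_B = V_A × (R3‖R_L)/(R2 + R3‖R_L) = 24.88 × 157.9/627.9 = 6.26 V.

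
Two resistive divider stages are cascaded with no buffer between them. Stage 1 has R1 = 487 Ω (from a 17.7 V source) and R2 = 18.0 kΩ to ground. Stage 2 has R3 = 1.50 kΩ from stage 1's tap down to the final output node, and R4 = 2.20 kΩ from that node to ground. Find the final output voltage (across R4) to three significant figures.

Stage 2 presents R3+R4 = 3700 Ω as a load on stage 1's tap.
Stage 1's lower leg becomes R2‖(R3+R4) = 3069 Ω, so V_mid = 17.7 × 3069/3556 = 15.28 V.
Stage 2 is itself unloaded: V_out = V_mid × R4/(R3+R4) = 15.28 × 2200/3700 = 9.08 V.

V_out ≈ 9.08 V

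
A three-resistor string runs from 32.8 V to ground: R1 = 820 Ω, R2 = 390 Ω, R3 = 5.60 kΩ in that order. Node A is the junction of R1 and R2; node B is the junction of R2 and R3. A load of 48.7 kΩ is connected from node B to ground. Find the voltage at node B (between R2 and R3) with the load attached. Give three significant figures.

V ≈ 26.4 V

At node B, R3 is in parallel with the load: R3‖R_L = 5022 Ω.
Below node A the resistance is R2 + (R3‖R_L) = 5412 Ω, so V_A = 32.8 × 5412/6232 = 28.48 V.
Then V_B = V_A × (R3‖R_L)/(R2 + R3‖R_L) = 28.48 × 5022/5412 = 26.4 V.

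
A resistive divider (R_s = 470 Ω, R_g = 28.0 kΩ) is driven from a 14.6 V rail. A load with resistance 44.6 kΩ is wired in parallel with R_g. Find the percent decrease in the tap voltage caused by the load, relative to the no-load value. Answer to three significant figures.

1.03 %

The divider's output (Thévenin) resistance is R_s‖R_g = 462.2 Ω.
Fractional drop under load = R_th/(R_th + R_L) = 462.2 / (462.2 + 44600) = 0.01026.
So the output falls by 1.03 %.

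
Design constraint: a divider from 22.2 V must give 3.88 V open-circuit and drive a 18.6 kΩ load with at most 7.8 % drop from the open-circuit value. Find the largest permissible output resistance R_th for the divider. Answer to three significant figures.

R_th ≤ 1.57 kΩ

Loading drop = R_th/(R_th + R_L) ≤ 0.0780, so R_th ≤ R_L · ε/(1−ε) = 18.6 kΩ × 0.0780/0.9220 = 1.57 kΩ.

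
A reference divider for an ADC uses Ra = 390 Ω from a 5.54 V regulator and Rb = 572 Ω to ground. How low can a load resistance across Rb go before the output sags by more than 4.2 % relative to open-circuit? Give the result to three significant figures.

R_L(min) ≈ 5.29 kΩ

Output resistance R_th = Ra‖Rb = (390 × 572)/962.0 = 231.9 Ω.
The fractional drop is R_th/(R_th + R_L); requiring this ≤ 0.0420 gives R_L ≥ R_th(1/0.0420 − 1) = 231.9 × 22.81 = 5.29 kΩ.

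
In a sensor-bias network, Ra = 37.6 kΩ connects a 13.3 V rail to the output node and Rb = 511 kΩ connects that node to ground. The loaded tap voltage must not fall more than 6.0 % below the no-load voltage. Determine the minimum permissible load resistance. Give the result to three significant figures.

Output resistance R_th = Ra‖Rb = (37.6 × 511)/548.6 = 35.02 kΩ.
The fractional drop is R_th/(R_th + R_L); requiring this ≤ 0.0600 gives R_L ≥ R_th(1/0.0600 − 1) = 35.02 × 15.67 = 549 kΩ.

R_L(min) ≈ 549 kΩ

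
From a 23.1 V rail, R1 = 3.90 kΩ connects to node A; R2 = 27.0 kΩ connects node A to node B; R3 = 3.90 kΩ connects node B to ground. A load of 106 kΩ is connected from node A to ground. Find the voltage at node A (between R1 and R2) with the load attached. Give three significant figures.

V ≈ 19.9 V

Below node A the series string R2+R3 = 30.90 kΩ sits in parallel with the 106 kΩ load: 23.93 kΩ.
V_A = 23.1 × 23.93/(3.90 + 23.93) = 19.9 V.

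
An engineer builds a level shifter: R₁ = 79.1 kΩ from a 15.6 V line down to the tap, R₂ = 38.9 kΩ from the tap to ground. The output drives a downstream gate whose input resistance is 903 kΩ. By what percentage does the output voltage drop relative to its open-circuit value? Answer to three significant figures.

The divider's output (Thévenin) resistance is R₁‖R₂ = 26.08 kΩ.
Fractional drop under load = R_th/(R_th + R_L) = 26.08 / (26.08 + 903) = 0.02807.
So the output falls by 2.81 %.

2.81 %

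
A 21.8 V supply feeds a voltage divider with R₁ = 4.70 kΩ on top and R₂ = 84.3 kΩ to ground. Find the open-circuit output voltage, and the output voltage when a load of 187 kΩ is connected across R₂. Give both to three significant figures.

Open-circuit: V = 21.8 × 84.3/(4.70 + 84.3) = 20.6 V.
With the load, R₂ becomes R₂‖R_L = 58.11 kΩ, so V = 21.8 × 58.11/62.81 = 20.2 V.

Unloaded: 20.6 V; loaded: 20.2 V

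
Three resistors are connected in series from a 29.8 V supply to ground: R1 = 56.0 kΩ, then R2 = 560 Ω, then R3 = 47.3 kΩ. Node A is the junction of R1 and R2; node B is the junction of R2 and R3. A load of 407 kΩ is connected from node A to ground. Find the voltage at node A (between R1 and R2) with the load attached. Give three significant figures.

Below node A the series string R2+R3 = 47860 Ω sits in parallel with the 407000 Ω load: 42820 Ω.
V_A = 29.8 × 42820/(56000 + 42820) = 12.9 V.

V ≈ 12.9 V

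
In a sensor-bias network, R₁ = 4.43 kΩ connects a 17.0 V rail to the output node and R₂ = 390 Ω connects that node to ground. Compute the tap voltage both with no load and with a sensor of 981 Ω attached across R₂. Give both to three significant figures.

Unloaded: 1.38 V; loaded: 1.01 V

Open-circuit: V = 17.0 × 390/(4430 + 390) = 1.38 V.
With the load, R₂ becomes R₂‖R_L = 279.1 Ω, so V = 17.0 × 279.1/4709 = 1.01 V.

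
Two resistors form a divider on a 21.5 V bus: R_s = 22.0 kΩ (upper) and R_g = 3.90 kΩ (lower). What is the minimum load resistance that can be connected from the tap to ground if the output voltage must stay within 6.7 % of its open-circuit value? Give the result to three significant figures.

Output resistance R_th = R_s‖R_g = (22.0 × 3.90)/25.90 = 3.313 kΩ.
The fractional drop is R_th/(R_th + R_L); requiring this ≤ 0.0670 gives R_L ≥ R_th(1/0.0670 − 1) = 3.313 × 13.93 = 46.1 kΩ.

R_L(min) ≈ 46.1 kΩ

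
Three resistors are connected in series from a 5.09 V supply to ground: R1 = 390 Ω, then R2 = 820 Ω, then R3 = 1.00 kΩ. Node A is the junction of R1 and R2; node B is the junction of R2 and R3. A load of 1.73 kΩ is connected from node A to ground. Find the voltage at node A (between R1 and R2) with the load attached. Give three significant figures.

V ≈ 3.54 V

Below node A the series string R2+R3 = 1820 Ω sits in parallel with the 1730 Ω load: 886.9 Ω.
V_A = 5.09 × 886.9/(390 + 886.9) = 3.54 V.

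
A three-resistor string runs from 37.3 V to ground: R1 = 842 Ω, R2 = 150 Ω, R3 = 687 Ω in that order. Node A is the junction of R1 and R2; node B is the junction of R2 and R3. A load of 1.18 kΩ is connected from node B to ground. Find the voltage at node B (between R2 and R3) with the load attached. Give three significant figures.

V ≈ 11.4 V

At node B, R3 is in parallel with the load: R3‖R_L = 434.2 Ω.
Below node A the resistance is R2 + (R3‖R_L) = 584.2 Ω, so V_A = 37.3 × 584.2/1426 = 15.28 V.
Then V_B = V_A × (R3‖R_L)/(R2 + R3‖R_L) = 15.28 × 434.2/584.2 = 11.4 V.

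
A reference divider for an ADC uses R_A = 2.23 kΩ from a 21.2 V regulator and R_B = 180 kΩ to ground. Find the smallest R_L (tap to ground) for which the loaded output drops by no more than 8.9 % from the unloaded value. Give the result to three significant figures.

R_L(min) ≈ 22.5 kΩ

Output resistance R_th = R_A‖R_B = (2.23 × 180)/182.2 = 2.203 kΩ.
The fractional drop is R_th/(R_th + R_L); requiring this ≤ 0.0890 gives R_L ≥ R_th(1/0.0890 − 1) = 2.203 × 10.24 = 22.5 kΩ.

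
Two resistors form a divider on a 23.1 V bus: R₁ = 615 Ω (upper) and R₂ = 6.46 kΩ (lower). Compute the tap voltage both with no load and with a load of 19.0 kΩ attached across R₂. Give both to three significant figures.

Open-circuit: V = 23.1 × 6460/(615 + 6460) = 21.1 V.
With the load, R₂ becomes R₂‖R_L = 4821 Ω, so V = 23.1 × 4821/5436 = 20.5 V.

Unloaded: 21.1 V; loaded: 20.5 V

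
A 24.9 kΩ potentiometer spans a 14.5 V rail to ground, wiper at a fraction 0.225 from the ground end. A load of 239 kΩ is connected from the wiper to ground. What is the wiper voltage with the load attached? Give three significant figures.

The wiper splits the pot into (1−α)R = 19.30 kΩ above and αR = 5.603 kΩ below.
Lower section ‖ load = 5.474 kΩ.
V_wiper = 14.5 × 5.474/(19.30 + 5.474) = 3.20 V.

V ≈ 3.20 V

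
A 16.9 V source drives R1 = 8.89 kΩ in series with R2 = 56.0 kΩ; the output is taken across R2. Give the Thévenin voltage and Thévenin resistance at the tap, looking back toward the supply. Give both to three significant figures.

V_th = 14.6 V, R_th = 7.67 kΩ

V_th is the open-circuit tap voltage: 16.9 × 56.0/(8.89 + 56.0) = 14.6 V.
With the supply zeroed, R1 and R2 appear in parallel from the tap: R_th = R1‖R2 = (8.89 × 56.0)/64.89 = 7.67 kΩ.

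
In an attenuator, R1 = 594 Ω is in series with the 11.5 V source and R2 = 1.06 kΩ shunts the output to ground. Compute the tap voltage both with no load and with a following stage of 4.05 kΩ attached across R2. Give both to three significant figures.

Unloaded: 7.37 V; loaded: 6.74 V

Open-circuit: V = 11.5 × 1060/(594 + 1060) = 7.37 V.
With the load, R2 becomes R2‖R_L = 840.1 Ω, so V = 11.5 × 840.1/1434 = 6.74 V.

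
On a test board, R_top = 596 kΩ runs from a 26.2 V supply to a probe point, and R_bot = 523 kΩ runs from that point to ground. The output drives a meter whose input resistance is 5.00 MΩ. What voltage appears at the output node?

The load sits in parallel with R_bot: R_bot‖R_L = (523 × 5000) / (523 + 5000) = 473.5 kΩ.
V_out = 26.2 × 473.5 / (596 + 473.5) = 26.2 × 473.5/1069 = 11.6 V.
(Unloaded it would have been 12.2 V.)

V_out ≈ 11.6 V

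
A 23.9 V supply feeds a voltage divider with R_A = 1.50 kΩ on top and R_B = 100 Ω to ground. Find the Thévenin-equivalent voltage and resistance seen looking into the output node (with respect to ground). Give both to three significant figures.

V_th is the open-circuit tap voltage: 23.9 × 100/(1500 + 100) = 1.49 V.
With the supply zeroed, R_A and R_B appear in parallel from the tap: R_th = R_A‖R_B = (1500 × 100)/1600 = 93.8 Ω.

V_th = 1.49 V, R_th = 93.8 Ω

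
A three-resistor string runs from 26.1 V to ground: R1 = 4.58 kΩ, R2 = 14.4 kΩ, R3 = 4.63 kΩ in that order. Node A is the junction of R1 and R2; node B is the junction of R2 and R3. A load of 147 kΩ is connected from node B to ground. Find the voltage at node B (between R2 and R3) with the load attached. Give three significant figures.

At node B, R3 is in parallel with the load: R3‖R_L = 4.489 kΩ.
Below node A the resistance is R2 + (R3‖R_L) = 18.89 kΩ, so V_A = 26.1 × 18.89/23.47 = 21.01 V.
Then V_B = V_A × (R3‖R_L)/(R2 + R3‖R_L) = 21.01 × 4.489/18.89 = 4.99 V.

V ≈ 4.99 V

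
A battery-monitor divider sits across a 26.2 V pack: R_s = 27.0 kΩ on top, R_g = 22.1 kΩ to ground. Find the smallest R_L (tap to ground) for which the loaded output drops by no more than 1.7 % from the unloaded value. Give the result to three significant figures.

R_L(min) ≈ 703 kΩ

Output resistance R_th = R_s‖R_g = (27.0 × 22.1)/49.10 = 12.15 kΩ.
The fractional drop is R_th/(R_th + R_L); requiring this ≤ 0.0170 gives R_L ≥ R_th(1/0.0170 − 1) = 12.15 × 57.82 = 703 kΩ.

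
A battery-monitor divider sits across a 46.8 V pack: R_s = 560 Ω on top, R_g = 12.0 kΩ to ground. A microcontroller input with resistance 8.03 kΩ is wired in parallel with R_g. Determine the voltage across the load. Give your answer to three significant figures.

V_out ≈ 41.9 V

The load sits in parallel with R_g: R_g‖R_L = (12000 × 8030) / (12000 + 8030) = 4811 Ω.
V_out = 46.8 × 4811 / (560 + 4811) = 46.8 × 4811/5371 = 41.9 V.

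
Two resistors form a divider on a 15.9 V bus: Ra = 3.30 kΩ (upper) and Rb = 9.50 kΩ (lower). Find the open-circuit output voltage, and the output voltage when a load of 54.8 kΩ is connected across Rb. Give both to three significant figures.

Open-circuit: V = 15.9 × 9.50/(3.30 + 9.50) = 11.8 V.
With the load, Rb becomes Rb‖R_L = 8.096 kΩ, so V = 15.9 × 8.096/11.40 = 11.3 V.

Unloaded: 11.8 V; loaded: 11.3 V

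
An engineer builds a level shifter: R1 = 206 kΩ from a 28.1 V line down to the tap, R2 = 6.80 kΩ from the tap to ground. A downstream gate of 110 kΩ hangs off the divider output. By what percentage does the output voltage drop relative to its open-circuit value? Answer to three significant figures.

The divider's output (Thévenin) resistance is R1‖R2 = 6.583 kΩ.
Fractional drop under load = R_th/(R_th + R_L) = 6.583 / (6.583 + 110) = 0.05646.
So the output falls by 5.65 %.

5.65 %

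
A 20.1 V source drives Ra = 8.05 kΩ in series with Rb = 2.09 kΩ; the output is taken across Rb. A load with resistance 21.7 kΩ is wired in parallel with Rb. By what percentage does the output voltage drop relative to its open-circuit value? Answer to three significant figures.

The divider's output (Thévenin) resistance is Ra‖Rb = 1.659 kΩ.
Fractional drop under load = R_th/(R_th + R_L) = 1.659 / (1.659 + 21.7) = 0.07103.
So the output falls by 7.10 %.

7.10 %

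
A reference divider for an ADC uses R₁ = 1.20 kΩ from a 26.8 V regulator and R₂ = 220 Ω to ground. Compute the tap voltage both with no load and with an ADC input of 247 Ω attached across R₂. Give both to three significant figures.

Unloaded: 4.15 V; loaded: 2.37 V

Open-circuit: V = 26.8 × 220/(1200 + 220) = 4.15 V.
With the load, R₂ becomes R₂‖R_L = 116.4 Ω, so V = 26.8 × 116.4/1316 = 2.37 V.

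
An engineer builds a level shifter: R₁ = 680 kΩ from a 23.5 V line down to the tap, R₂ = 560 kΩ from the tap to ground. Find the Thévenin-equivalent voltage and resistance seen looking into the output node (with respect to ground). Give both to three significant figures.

V_th is the open-circuit tap voltage: 23.5 × 560/(680 + 560) = 10.6 V.
With the supply zeroed, R₁ and R₂ appear in parallel from the tap: R_th = R₁‖R₂ = (680 × 560)/1240 = 307 kΩ.

V_th = 10.6 V, R_th = 307 kΩ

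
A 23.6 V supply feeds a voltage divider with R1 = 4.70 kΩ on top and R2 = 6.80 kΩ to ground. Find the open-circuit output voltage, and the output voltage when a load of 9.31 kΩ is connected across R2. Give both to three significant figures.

Open-circuit: V = 23.6 × 6.80/(4.70 + 6.80) = 14.0 V.
With the load, R2 becomes R2‖R_L = 3.930 kΩ, so V = 23.6 × 3.930/8.630 = 10.7 V.

Unloaded: 14.0 V; loaded: 10.7 V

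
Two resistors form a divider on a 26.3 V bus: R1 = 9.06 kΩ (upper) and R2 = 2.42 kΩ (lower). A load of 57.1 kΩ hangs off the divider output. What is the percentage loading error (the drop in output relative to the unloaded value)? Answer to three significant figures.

3.24 %

The divider's output (Thévenin) resistance is R1‖R2 = 1.910 kΩ.
Fractional drop under load = R_th/(R_th + R_L) = 1.910 / (1.910 + 57.1) = 0.03237.
So the output falls by 3.24 %.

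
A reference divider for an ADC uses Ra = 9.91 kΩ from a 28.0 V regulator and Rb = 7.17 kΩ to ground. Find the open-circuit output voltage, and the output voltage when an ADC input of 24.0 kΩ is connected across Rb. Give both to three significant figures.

Unloaded: 11.8 V; loaded: 10.0 V

Open-circuit: V = 28.0 × 7.17/(9.91 + 7.17) = 11.8 V.
With the load, Rb becomes Rb‖R_L = 5.521 kΩ, so V = 28.0 × 5.521/15.43 = 10.0 V.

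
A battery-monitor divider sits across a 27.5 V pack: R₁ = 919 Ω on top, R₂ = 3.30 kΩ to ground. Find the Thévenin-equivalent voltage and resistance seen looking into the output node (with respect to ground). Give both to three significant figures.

V_th = 21.5 V, R_th = 719 Ω

V_th is the open-circuit tap voltage: 27.5 × 3300/(919 + 3300) = 21.5 V.
With the supply zeroed, R₁ and R₂ appear in parallel from the tap: R_th = R₁‖R₂ = (919 × 3300)/4219 = 719 Ω.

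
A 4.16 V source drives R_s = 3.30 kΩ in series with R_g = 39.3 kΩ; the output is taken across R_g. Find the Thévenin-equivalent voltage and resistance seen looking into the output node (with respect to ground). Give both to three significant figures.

V_th = 3.84 V, R_th = 3.04 kΩ

V_th is the open-circuit tap voltage: 4.16 × 39.3/(3.30 + 39.3) = 3.84 V.
With the supply zeroed, R_s and R_g appear in parallel from the tap: R_th = R_s‖R_g = (3.30 × 39.3)/42.60 = 3.04 kΩ.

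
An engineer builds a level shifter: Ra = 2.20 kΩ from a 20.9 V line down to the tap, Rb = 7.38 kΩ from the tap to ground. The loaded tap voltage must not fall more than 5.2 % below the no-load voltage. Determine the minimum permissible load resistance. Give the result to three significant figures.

Output resistance R_th = Ra‖Rb = (2.20 × 7.38)/9.580 = 1.695 kΩ.
The fractional drop is R_th/(R_th + R_L); requiring this ≤ 0.0520 gives R_L ≥ R_th(1/0.0520 − 1) = 1.695 × 18.23 = 30.9 kΩ.

R_L(min) ≈ 30.9 kΩ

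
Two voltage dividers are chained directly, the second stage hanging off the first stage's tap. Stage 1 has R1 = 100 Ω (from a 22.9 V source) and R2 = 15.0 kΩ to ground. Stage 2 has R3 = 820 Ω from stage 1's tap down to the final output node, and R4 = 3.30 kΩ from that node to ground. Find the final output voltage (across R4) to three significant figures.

Stage 2 presents R3+R4 = 4120 Ω as a load on stage 1's tap.
Stage 1's lower leg becomes R2‖(R3+R4) = 3232 Ω, so V_mid = 22.9 × 3232/3332 = 22.21 V.
Stage 2 is itself unloaded: V_out = V_mid × R4/(R3+R4) = 22.21 × 3300/4120 = 17.8 V.

V_out ≈ 17.8 V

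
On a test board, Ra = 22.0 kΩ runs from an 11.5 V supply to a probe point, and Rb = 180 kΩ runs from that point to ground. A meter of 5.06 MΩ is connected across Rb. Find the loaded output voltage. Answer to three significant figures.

The load sits in parallel with Rb: Rb‖R_L = (180 × 5060) / (180 + 5060) = 173.8 kΩ.
V_out = 11.5 × 173.8 / (22.0 + 173.8) = 11.5 × 173.8/195.8 = 10.2 V.
(Unloaded it would have been 10.2 V.)

V_out ≈ 10.2 V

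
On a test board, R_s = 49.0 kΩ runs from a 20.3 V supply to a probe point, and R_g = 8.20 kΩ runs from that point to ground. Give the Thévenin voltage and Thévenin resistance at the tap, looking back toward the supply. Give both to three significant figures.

V_th = 2.91 V, R_th = 7.02 kΩ

V_th is the open-circuit tap voltage: 20.3 × 8.20/(49.0 + 8.20) = 2.91 V.
With the supply zeroed, R_s and R_g appear in parallel from the tap: R_th = R_s‖R_g = (49.0 × 8.20)/57.20 = 7.02 kΩ.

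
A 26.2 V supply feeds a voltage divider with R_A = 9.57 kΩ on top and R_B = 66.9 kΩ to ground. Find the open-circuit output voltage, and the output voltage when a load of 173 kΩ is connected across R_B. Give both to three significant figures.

Unloaded: 22.9 V; loaded: 21.9 V

Open-circuit: V = 26.2 × 66.9/(9.57 + 66.9) = 22.9 V.
With the load, R_B becomes R_B‖R_L = 48.24 kΩ, so V = 26.2 × 48.24/57.81 = 21.9 V.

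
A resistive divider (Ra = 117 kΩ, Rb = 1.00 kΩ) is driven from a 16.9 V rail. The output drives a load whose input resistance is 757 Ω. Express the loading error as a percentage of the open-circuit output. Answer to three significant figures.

The divider's output (Thévenin) resistance is Ra‖Rb = 991.5 Ω.
Fractional drop under load = R_th/(R_th + R_L) = 991.5 / (991.5 + 757) = 0.5671.
So the output falls by 56.7 %.

56.7 %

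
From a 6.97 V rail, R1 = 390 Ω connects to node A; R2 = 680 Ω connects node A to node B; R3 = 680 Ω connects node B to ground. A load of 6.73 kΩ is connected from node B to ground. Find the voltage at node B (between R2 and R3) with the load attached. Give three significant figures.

At node B, R3 is in parallel with the load: R3‖R_L = 617.6 Ω.
Below node A the resistance is R2 + (R3‖R_L) = 1298 Ω, so V_A = 6.97 × 1298/1688 = 5.359 V.
Then V_B = V_A × (R3‖R_L)/(R2 + R3‖R_L) = 5.359 × 617.6/1298 = 2.55 V.

V ≈ 2.55 V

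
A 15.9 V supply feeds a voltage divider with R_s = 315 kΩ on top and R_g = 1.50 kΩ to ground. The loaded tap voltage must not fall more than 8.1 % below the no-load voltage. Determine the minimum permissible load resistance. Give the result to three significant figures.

Output resistance R_th = R_s‖R_g = (315 × 1.50)/316.5 = 1.493 kΩ.
The fractional drop is R_th/(R_th + R_L); requiring this ≤ 0.0810 gives R_L ≥ R_th(1/0.0810 − 1) = 1.493 × 11.35 = 16.9 kΩ.

R_L(min) ≈ 16.9 kΩ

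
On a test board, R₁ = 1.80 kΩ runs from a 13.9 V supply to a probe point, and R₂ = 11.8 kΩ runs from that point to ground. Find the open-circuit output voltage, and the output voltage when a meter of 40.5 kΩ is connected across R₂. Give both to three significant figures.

Unloaded: 12.1 V; loaded: 11.6 V

Open-circuit: V = 13.9 × 11.8/(1.80 + 11.8) = 12.1 V.
With the load, R₂ becomes R₂‖R_L = 9.138 kΩ, so V = 13.9 × 9.138/10.94 = 11.6 V.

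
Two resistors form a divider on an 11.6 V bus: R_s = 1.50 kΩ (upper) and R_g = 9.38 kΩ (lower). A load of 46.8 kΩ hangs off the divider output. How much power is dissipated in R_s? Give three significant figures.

Total resistance from the source is R_s + (R_g‖R_L) = 9.314 kΩ, so I = 11.6/9.314 kΩ = 1.245 mA.
P = I²·R_s = (1.245 mA)² × 1.50 kΩ = 2.33 mW.

P ≈ 2.33 mW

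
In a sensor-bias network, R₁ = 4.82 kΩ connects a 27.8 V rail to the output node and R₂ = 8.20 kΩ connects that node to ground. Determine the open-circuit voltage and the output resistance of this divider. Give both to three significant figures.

V_th = 17.5 V, R_th = 3.04 kΩ

V_th is the open-circuit tap voltage: 27.8 × 8.20/(4.82 + 8.20) = 17.5 V.
With the supply zeroed, R₁ and R₂ appear in parallel from the tap: R_th = R₁‖R₂ = (4.82 × 8.20)/13.02 = 3.04 kΩ.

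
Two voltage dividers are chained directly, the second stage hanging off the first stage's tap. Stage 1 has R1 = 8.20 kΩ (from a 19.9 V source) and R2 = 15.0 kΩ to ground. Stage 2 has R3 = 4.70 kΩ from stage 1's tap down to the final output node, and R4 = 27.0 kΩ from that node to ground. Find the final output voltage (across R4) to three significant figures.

Stage 2 presents R3+R4 = 31.70 kΩ as a load on stage 1's tap.
Stage 1's lower leg becomes R2‖(R3+R4) = 10.18 kΩ, so V_mid = 19.9 × 10.18/18.38 = 11.02 V.
Stage 2 is itself unloaded: V_out = V_mid × R4/(R3+R4) = 11.02 × 27.0/31.70 = 9.39 V.

V_out ≈ 9.39 V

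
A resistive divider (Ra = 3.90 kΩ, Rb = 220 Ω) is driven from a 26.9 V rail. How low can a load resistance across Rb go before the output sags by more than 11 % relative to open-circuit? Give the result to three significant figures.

Output resistance R_th = Ra‖Rb = (3900 × 220)/4120 = 208.3 Ω.
The fractional drop is R_th/(R_th + R_L); requiring this ≤ 0.110 gives R_L ≥ R_th(1/0.110 − 1) = 208.3 × 8.091 = 1.68 kΩ.

R_L(min) ≈ 1.68 kΩ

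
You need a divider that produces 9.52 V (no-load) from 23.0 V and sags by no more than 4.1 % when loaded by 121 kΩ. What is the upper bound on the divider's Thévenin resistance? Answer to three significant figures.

Loading drop = R_th/(R_th + R_L) ≤ 0.0410, so R_th ≤ R_L · ε/(1−ε) = 121 kΩ × 0.0410/0.9590 = 5.17 kΩ.
(Any R1, R2 with R2/(R1+R2) = 0.414 and R1‖R2 ≤ 5.17 kΩ will meet the spec.)

R_th ≤ 5.17 kΩ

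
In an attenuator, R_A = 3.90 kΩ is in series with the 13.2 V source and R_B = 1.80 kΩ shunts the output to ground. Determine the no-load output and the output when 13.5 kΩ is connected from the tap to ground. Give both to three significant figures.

Unloaded: 4.17 V; loaded: 3.82 V

Open-circuit: V = 13.2 × 1.80/(3.90 + 1.80) = 4.17 V.
With the load, R_B becomes R_B‖R_L = 1.588 kΩ, so V = 13.2 × 1.588/5.488 = 3.82 V.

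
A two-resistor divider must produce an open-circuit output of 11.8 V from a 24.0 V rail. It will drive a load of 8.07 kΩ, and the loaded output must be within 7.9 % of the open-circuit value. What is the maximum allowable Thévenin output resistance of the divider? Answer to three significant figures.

R_th ≤ 692 Ω

Loading drop = R_th/(R_th + R_L) ≤ 0.0790, so R_th ≤ R_L · ε/(1−ε) = 8.07 kΩ × 0.0790/0.9210 = 692 Ω.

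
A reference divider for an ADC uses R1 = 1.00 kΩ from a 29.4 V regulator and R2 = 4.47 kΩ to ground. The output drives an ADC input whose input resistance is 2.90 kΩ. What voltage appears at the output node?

The load sits in parallel with R2: R2‖R_L = (4.47 × 2.90) / (4.47 + 2.90) = 1.759 kΩ.
V_out = 29.4 × 1.759 / (1.00 + 1.759) = 29.4 × 1.759/2.759 = 18.7 V.

V_out ≈ 18.7 V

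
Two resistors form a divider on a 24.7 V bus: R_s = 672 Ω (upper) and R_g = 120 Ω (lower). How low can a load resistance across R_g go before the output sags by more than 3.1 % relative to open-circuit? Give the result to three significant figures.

Output resistance R_th = R_s‖R_g = (672 × 120)/792.0 = 101.8 Ω.
The fractional drop is R_th/(R_th + R_L); requiring this ≤ 0.0310 gives R_L ≥ R_th(1/0.0310 − 1) = 101.8 × 31.26 = 3.18 kΩ.

R_L(min) ≈ 3.18 kΩ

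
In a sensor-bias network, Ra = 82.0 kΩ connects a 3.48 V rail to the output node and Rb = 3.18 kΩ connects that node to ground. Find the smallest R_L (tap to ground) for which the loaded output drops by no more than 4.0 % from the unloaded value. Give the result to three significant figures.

Output resistance R_th = Ra‖Rb = (82.0 × 3.18)/85.18 = 3.061 kΩ.
The fractional drop is R_th/(R_th + R_L); requiring this ≤ 0.0400 gives R_L ≥ R_th(1/0.0400 − 1) = 3.061 × 24.00 = 73.5 kΩ.

R_L(min) ≈ 73.5 kΩ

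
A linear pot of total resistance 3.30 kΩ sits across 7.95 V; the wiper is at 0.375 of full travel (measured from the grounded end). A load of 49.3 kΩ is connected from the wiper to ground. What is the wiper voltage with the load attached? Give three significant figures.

The wiper splits the pot into (1−α)R = 2.062 kΩ above and αR = 1.238 kΩ below.
Lower section ‖ load = 1.207 kΩ.
V_wiper = 7.95 × 1.207/(2.062 + 1.207) = 2.94 V.

V ≈ 2.94 V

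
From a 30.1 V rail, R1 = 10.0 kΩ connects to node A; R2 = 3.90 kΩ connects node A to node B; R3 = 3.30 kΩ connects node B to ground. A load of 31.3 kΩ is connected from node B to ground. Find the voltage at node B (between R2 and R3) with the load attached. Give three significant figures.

At node B, R3 is in parallel with the load: R3‖R_L = 2.985 kΩ.
Below node A the resistance is R2 + (R3‖R_L) = 6.885 kΩ, so V_A = 30.1 × 6.885/16.89 = 12.27 V.
Then V_B = V_A × (R3‖R_L)/(R2 + R3‖R_L) = 12.27 × 2.985/6.885 = 5.32 V.

V ≈ 5.32 V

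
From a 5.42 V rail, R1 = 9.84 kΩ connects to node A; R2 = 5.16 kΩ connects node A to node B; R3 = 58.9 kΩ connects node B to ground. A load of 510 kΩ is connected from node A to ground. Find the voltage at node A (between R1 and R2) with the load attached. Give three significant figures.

V ≈ 4.62 V

Below node A the series string R2+R3 = 64.06 kΩ sits in parallel with the 510 kΩ load: 56.91 kΩ.
V_A = 5.42 × 56.91/(9.84 + 56.91) = 4.62 V.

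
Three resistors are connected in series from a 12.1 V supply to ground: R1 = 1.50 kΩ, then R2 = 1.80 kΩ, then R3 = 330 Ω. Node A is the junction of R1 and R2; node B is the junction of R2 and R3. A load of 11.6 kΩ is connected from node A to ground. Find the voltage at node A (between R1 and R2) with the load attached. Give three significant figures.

Below node A the series string R2+R3 = 2130 Ω sits in parallel with the 11600 Ω load: 1800 Ω.
V_A = 12.1 × 1800/(1500 + 1800) = 6.60 V.

V ≈ 6.60 V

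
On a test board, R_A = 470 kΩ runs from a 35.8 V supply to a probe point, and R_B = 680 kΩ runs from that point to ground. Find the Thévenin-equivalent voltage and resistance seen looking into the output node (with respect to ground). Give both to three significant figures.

V_th is the open-circuit tap voltage: 35.8 × 680/(470 + 680) = 21.2 V.
With the supply zeroed, R_A and R_B appear in parallel from the tap: R_th = R_A‖R_B = (470 × 680)/1150 = 278 kΩ.

V_th = 21.2 V, R_th = 278 kΩ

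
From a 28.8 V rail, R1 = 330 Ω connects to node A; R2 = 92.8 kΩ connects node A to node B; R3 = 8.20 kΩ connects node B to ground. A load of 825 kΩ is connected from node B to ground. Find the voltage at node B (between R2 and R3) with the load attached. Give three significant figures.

At node B, R3 is in parallel with the load: R3‖R_L = 8119 Ω.
Below node A the resistance is R2 + (R3‖R_L) = 100900 Ω, so V_A = 28.8 × 100900/101200 = 28.71 V.
Then V_B = V_A × (R3‖R_L)/(R2 + R3‖R_L) = 28.71 × 8119/100900 = 2.31 V.

V ≈ 2.31 V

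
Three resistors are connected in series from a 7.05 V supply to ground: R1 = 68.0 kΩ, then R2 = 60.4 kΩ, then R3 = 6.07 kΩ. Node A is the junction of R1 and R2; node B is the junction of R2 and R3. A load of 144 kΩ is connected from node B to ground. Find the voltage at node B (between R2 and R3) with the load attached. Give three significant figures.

V ≈ 0.306 V

At node B, R3 is in parallel with the load: R3‖R_L = 5.824 kΩ.
Below node A the resistance is R2 + (R3‖R_L) = 66.22 kΩ, so V_A = 7.05 × 66.22/134.2 = 3.478 V.
Then V_B = V_A × (R3‖R_L)/(R2 + R3‖R_L) = 3.478 × 5.824/66.22 = 0.306 V.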